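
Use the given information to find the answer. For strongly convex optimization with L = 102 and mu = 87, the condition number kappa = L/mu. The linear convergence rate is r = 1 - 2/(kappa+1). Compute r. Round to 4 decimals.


Step 1: Compute the condition number.
kappa = L/mu = 102/87 = 1.1724
Step 2: Compute the convergence rate.
r = 1 - 2/(kappa + 1) = 1 - 2*mu/(L + mu) = (L - mu)/(L + mu) = 15/189 = 0.0794


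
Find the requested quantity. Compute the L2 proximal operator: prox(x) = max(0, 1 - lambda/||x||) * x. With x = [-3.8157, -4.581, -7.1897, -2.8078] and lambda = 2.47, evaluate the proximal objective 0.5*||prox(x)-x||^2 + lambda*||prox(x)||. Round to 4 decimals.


Step 1: Compute ||x||.
||x|| = 9.753
Step 2: Compute scaling factor.
scale = max(0, 1 - 2.47/9.753) = 0.7467
Step 3: prox(x) = [-2.8494, -3.4208, -5.3689, -2.0967]
||prox(x)|| = 7.283
Step 4: Proximal objective.
0.5*||prox-x||^2 = 3.0505
lambda*||prox|| = 17.989
Total = 21.0394


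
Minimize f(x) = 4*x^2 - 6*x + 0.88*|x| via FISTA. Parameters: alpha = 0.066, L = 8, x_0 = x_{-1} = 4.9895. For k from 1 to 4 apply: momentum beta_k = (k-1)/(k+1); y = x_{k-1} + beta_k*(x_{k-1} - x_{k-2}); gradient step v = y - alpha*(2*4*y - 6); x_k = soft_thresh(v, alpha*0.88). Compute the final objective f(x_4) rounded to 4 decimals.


FISTA on f(x) = 4*x^2 - 6*x + 0.88*|x|
L = 8, alpha = 0.066
Iteration 1: beta = 0.0, y = 4.9895 + 0.0*(4.9895 - 4.9895) = 4.9895
  grad(y) = 33.916, v = y - alpha*grad = 2.751
  prox(v) = soft_thresh(2.751, 0.0581) = 2.693
Iteration 2: beta = 0.3333, y = 2.693 + 0.3333*(2.693 - 4.9895) = 1.9275
  grad(y) = 9.4196, v = y - alpha*grad = 1.3058
  prox(v) = soft_thresh(1.3058, 0.0581) = 1.2477
Iteration 3: beta = 0.5, y = 1.2477 + 0.5*(1.2477 - 2.693) = 0.525
  grad(y) = -1.7997, v = y - alpha*grad = 0.6438
  prox(v) = soft_thresh(0.6438, 0.0581) = 0.5857
Iteration 4: beta = 0.6, y = 0.5857 + 0.6*(0.5857 - 1.2477) = 0.1886
  grad(y) = -4.4914, v = y - alpha*grad = 0.485
  prox(v) = soft_thresh(0.485, 0.0581) = 0.4269
f(x_4) = 4*0.4269^2 - 6*0.4269 + 0.88*|0.4269| = -1.4568


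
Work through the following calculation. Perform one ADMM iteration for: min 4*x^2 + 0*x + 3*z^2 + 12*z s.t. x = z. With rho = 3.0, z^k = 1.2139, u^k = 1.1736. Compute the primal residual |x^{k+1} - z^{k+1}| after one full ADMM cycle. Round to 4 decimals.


ADMM iteration with rho = 3.0, z^k = 1.2139, u^k = 1.1736
Step 1: x-update.
Minimize 4*x^2 + 0*x + (3.0/2)*(x - 1.2139 + 1.1736)^2
FOC: (2*4 + 3.0)*x = 0 + 3.0*(1.2139 - 1.1736)
x^{k+1} = 0.011
Step 2: z-update.
Minimize 3*z^2 + 12*z + (3.0/2)*(0.011 - z + 1.1736)^2
FOC: (2*3 + 3.0)*z = -12 + 3.0*(0.011 + 1.1736)
z^{k+1} = -0.9385
Step 3: u-update.
u^{k+1} = 1.1736 + 0.011 + 0.9385 = 2.1231
Step 4: Primal residual = |0.011 + 0.9385| = 0.9495


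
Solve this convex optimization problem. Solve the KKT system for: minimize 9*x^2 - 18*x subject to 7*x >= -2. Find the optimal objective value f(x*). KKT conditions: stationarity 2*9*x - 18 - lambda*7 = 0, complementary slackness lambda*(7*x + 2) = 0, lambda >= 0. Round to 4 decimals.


Step 1: Try lambda = 0 (constraint inactive).
Stationarity: 2*9*x - 18 = 0
x* = 18/(2*9) = 1.0
Check constraint: 7*1.0 = 7.0 >= -2 -- satisfied.
Step 2: Compute optimal value.
f(x*) = 9*1.0^2 - 18*1.0 = -9.0


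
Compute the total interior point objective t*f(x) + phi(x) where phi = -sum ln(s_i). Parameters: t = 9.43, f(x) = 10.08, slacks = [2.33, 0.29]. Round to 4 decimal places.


Step 1: Compute log-barrier.
ln values: [0.8459, -1.2379]
phi = -(0.8459 - 1.2379) = 0.392
Step 2: Compute augmented objective.
t*f(x) = 9.43*10.08 = 95.0544
Total = 95.0544 + 0.392 = 95.4464


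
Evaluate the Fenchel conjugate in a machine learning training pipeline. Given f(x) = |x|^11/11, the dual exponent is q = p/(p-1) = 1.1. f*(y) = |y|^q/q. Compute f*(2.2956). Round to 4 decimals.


The conjugate exponent q satisfies 1/p + 1/q = 1.
p = 11, so q = 11/(11 - 1) = 1.1
|y|^q = 2.2956^1.1 = 2.4945
f*(2.2956) = 2.4945 / 1.1 = 2.2677


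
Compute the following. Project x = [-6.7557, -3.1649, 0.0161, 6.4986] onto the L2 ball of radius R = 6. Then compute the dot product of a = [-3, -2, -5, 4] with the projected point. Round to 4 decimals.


Step 1: Compute ||x|| (intermediates to 6 decimals).
||x|| = sqrt((-6.7557)^2 + (-3.1649)^2 + 0.0161^2 + 6.4986^2) = 9.893843
Step 2: Project.
Since ||x|| > R, scale = R/||x|| = 6/9.893843 = 0.606438, proj(x) = scale * x
proj(x) = [-4.096913, -1.919316, 0.009764, 3.940998]
Step 3: Dot product.
a^T * proj(x) = -3*(-4.096913) - 2*(-1.919316) - 5*0.009764 + 4*3.940998 = 31.8445


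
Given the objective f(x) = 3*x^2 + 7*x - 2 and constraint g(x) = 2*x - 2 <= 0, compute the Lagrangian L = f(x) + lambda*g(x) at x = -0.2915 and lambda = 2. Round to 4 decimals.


Step 1: Evaluate f(x).
f(-0.2915) = 3*(-0.2915)^2 + 7*(-0.2915) - 2 = -3.7856
Step 2: Evaluate g(x).
g(-0.2915) = 2*-0.2915 - 2 = -2.583
Step 3: Compute Lagrangian.
L = -3.7856 + 2*-2.583 = -8.9516


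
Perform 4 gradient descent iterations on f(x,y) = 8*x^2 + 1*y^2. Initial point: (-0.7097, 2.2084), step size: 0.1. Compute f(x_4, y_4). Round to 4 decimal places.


Gradient descent on f(x,y) = 8*x^2 + 1*y^2.
Starting point: (-0.7097, 2.2084), alpha = 0.1
Step 1: grad_x = 2*8*-0.7097 = -11.3552, grad_y = 2*1*2.2084 = 4.4168
  x_1 = -0.7097 - 0.1*-11.3552 = 0.4258
  y_1 = 2.2084 - 0.1*4.4168 = 1.7667
Step 2: grad_x = 2*8*0.4258 = 6.8131, grad_y = 2*1*1.7667 = 3.5334
  x_2 = 0.4258 - 0.1*6.8131 = -0.2555
  y_2 = 1.7667 - 0.1*3.5334 = 1.4134
Step 3: grad_x = 2*8*-0.2555 = -4.0879, grad_y = 2*1*1.4134 = 2.8268
  x_3 = -0.2555 - 0.1*-4.0879 = 0.1533
  y_3 = 1.4134 - 0.1*2.8268 = 1.1307
Step 4: grad_x = 2*8*0.1533 = 2.4527, grad_y = 2*1*1.1307 = 2.2614
  x_4 = 0.1533 - 0.1*2.4527 = -0.092
  y_4 = 1.1307 - 0.1*2.2614 = 0.9046
f(-0.092, 0.9046) = 8*(-0.092)^2 + 1*0.9046^2 = 0.8859


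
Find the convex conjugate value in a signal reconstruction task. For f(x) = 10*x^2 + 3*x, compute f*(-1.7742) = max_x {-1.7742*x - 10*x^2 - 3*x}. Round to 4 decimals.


f*(y) = sup_x {y*x - a*x^2 - b*x} = sup_x {(y-b)*x - a*x^2}
FOC: (y - b) - 2a*x = 0 => x* = (y - b)/(2a)
x* = (-1.7742 - 3)/(2*10) = -0.2387
f*(-1.7742) = (y-b)^2/(4a) = (-1.7742 - 3)^2/(4*10)
= 22.793/40 = 0.5698


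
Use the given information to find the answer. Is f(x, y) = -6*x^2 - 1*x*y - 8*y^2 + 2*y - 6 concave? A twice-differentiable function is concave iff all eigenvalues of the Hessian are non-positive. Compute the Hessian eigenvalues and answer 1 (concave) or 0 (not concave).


The Hessian of f(x,y) = -6*x^2 - 1*x*y - 8*y^2 + 2*y - 6 is:
H = [[-12, -1], [-1, -16]]
Trace = -12 - 16 = -28
Determinant = -12*-16 - (-1)^2 = 191
Discriminant = (-28)^2 - 4*191 = 20.0
Eigenvalues: lambda_1 = -16.2361, lambda_2 = -11.7639
The function is concave.

1


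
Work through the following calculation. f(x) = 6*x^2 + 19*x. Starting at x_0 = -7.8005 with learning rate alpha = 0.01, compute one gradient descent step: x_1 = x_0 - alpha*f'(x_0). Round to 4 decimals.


We compute the gradient at x_0 and apply the update.
f'(x) = 12*x + 19
f'(-7.8005) = 12*-7.8005 + 19 = -74.606
x_1 = -7.8005 - 0.01*-74.606 = -7.0544


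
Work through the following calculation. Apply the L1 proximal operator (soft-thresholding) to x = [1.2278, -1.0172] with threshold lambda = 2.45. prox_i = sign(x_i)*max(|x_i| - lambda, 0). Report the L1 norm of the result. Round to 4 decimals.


Soft-thresholding with lambda = 2.45:
prox(1.2278) = sign(1.2278)*max(|1.2278| - 2.45, 0) = 0.0
prox(-1.0172) = sign(-1.0172)*max(|-1.0172| - 2.45, 0) = 0.0
prox(x) = [0.0, 0.0]
||prox(x)||_1 = 0.0 + 0.0 = 0.0


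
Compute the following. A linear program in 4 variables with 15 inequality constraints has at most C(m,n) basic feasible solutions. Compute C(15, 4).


Each vertex corresponds to some choice of n active constraints out of m, so the number of vertices is at most C(m, n) = m! / (n!(m-n)!).
m = 15, n = 4
Numerator: 15 * 14 * 13 * 12
Denominator: 4! = 24
C(15, 4) = 1365


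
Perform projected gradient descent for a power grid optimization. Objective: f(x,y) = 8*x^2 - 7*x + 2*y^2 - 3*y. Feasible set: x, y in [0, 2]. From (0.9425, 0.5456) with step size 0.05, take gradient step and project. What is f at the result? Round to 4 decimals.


Step 1: Compute gradient at (0.9425, 0.5456).
grad_x = 2*8*0.9425 - 7 = 8.08
grad_y = 2*2*0.5456 - 3 = -0.8176
Step 2: Gradient step.
x_raw = 0.9425 - 0.05*8.08 = 0.5385
y_raw = 0.5456 - 0.05*-0.8176 = 0.5865
Step 3: Project onto [0, 2].
x_proj = clip(0.5385) = 0.5385
y_proj = clip(0.5865) = 0.5865
Step 4: Evaluate f.
f(0.5385, 0.5865) = -2.5212


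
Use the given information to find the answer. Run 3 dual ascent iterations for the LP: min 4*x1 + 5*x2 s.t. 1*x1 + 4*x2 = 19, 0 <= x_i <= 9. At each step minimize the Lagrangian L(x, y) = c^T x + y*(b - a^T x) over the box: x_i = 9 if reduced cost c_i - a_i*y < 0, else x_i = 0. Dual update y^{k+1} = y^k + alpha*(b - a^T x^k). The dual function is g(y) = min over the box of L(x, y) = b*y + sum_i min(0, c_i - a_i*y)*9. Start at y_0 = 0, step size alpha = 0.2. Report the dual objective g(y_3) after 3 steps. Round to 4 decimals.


Dual ascent for LP: min 4*x1 + 5*x2, 1*x1 + 4*x2 = 19, 0 <= x_i <= 9
Step 1: y^k = 0.0, reduced costs: (4.0, 5.0)
  x^k = (0.0, 0.0), subgradient = b - a^T x = 19.0
  y^{k+1} = 0.0 + 0.2*19.0 = 3.8
Step 2: y^k = 3.8, reduced costs: (0.2, -10.2)
  x^k = (0.0, 9.0), subgradient = b - a^T x = -17.0
  y^{k+1} = 3.8 + 0.2*-17.0 = 0.4
Step 3: y^k = 0.4, reduced costs: (3.6, 3.4)
  x^k = (0.0, 0.0), subgradient = b - a^T x = 19.0
  y^{k+1} = 0.4 + 0.2*19.0 = 4.2
Dual objective at y_3 = 4.2: reduced costs (-0.2, -11.8), box minimizer x = (9.0, 9.0)
g(y_3) = b*y + (c1 - a1*y)*x1 + (c2 - a2*y)*x2 = 19*4.2 + (-0.2)*9.0 + (-11.8)*9.0 = 79.8 - 1.8 - 106.2 = -28.2


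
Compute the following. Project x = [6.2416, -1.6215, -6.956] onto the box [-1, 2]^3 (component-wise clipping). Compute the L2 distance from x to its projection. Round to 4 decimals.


Project each component onto [-1, 2].
clip(6.2416) = 2.0, clip(-1.6215) = -1.0, clip(-6.956) = -1.0
Projection = [2.0, -1.0, -1.0]
Squared diffs: [17.9912, 0.3863, 35.4739]
Distance = sqrt(53.8514) = 7.3383


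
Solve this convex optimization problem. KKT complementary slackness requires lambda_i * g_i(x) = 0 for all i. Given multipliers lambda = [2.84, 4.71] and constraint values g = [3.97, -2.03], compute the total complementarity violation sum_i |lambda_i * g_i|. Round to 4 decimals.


KKT complementary slackness check:
lambda_1 * g_1 = 2.84 * 3.97 = 11.2748
lambda_2 * g_2 = 4.71 * -2.03 = -9.5613
Total violation = 11.2748 + 9.5613 = 20.8361


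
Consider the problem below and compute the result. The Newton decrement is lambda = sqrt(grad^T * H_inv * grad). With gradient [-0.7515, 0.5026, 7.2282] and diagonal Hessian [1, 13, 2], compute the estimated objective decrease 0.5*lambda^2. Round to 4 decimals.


Step 1: H is diagonal, so H^(-1) * g = [-0.7515, 0.0387, 3.6141].
Step 2: g^T H^(-1) g = sum_i g_i^2 / H_ii
  = (-0.7515)^2/1 + (0.5026)^2/13 + (7.2282)^2/2
  = 0.5648 + 0.0194 + 26.1234 = 26.7076
Step 3: Objective decrease = 0.5 * g^T H^(-1) g = 13.3538


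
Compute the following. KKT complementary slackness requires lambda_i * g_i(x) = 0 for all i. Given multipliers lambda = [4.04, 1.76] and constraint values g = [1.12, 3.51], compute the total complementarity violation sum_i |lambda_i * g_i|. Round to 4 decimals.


KKT complementary slackness check:
lambda_1 * g_1 = 4.04 * 1.12 = 4.5248
lambda_2 * g_2 = 1.76 * 3.51 = 6.1776
Total violation = 4.5248 + 6.1776 = 10.7024


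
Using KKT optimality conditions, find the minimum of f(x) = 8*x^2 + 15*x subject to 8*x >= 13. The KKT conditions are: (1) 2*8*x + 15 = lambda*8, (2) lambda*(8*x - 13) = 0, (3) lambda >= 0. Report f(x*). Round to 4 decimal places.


Step 1: Try lambda = 0 (constraint inactive).
x_unc = -15/(2*8) = -0.9375
Check: 8*-0.9375 = -7.5 < 13 -- violated!
Step 2: Constraint must be active: 8*x = 13
x* = 13/8 = 1.625
lambda = (2*8*1.625 + 15)/8 = 5.125
Step 3: Compute optimal value.
f(x*) = 8*1.625^2 + 15*1.625 = 45.5


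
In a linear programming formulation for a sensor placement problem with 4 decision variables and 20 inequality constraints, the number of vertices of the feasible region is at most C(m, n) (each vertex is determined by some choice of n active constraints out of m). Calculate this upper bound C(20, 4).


Each vertex corresponds to some choice of n active constraints out of m, so the number of vertices is at most C(m, n) = m! / (n!(m-n)!).
m = 20, n = 4
Numerator: 20 * 19 * 18 * 17
Denominator: 4! = 24
C(20, 4) = 4845


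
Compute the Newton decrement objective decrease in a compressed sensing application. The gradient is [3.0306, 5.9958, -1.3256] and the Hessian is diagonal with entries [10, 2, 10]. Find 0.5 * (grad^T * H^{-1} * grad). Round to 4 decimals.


Step 1: H is diagonal, so H^(-1) * g = [0.3031, 2.9979, -0.1326].
Step 2: g^T H^(-1) g = sum_i g_i^2 / H_ii
  = (3.0306)^2/10 + (5.9958)^2/2 + (-1.3256)^2/10
  = 0.9185 + 17.9748 + 0.1757 = 19.069
Step 3: Objective decrease = 0.5 * g^T H^(-1) g = 9.5345


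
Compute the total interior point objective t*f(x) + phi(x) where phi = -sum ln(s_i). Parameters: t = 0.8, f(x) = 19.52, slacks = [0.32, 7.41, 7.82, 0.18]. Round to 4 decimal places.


Step 1: Compute log-barrier.
ln values: [-1.1394, 2.0028, 2.0567, -1.7148]
phi = -(-1.1394 + 2.0028 + 2.0567 - 1.7148) = -1.2053
Step 2: Compute augmented objective.
t*f(x) = 0.8*19.52 = 15.616
Total = 15.616 - 1.2053 = 14.4107


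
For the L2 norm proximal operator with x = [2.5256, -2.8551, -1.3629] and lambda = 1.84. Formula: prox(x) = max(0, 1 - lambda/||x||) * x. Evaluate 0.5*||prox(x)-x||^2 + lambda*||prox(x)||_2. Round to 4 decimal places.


Step 1: Compute ||x||.
||x|| = 4.0482
Step 2: Compute scaling factor.
scale = max(0, 1 - 1.84/4.0482) = 0.5455
Step 3: prox(x) = [1.3777, -1.5574, -0.7434]
||prox(x)|| = 2.2082
Step 4: Proximal objective.
0.5*||prox-x||^2 = 1.6928
lambda*||prox|| = 4.0631
Total = 5.7558


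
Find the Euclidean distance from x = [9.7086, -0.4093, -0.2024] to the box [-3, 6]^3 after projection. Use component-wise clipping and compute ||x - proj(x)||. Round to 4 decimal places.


Project each component onto [-3, 6].
clip(9.7086) = 6.0, clip(-0.4093) = -0.4093, clip(-0.2024) = -0.2024
Projection = [6.0, -0.4093, -0.2024]
Squared diffs: [13.7537, 0.0, 0.0]
Distance = sqrt(13.7537) = 3.7086


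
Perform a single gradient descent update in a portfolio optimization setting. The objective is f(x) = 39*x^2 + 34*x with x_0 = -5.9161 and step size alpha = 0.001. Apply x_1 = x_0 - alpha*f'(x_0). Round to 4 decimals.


We compute the gradient at x_0 and apply the update.
f'(x) = 78*x + 34
f'(-5.9161) = 78*-5.9161 + 34 = -427.4558
x_1 = -5.9161 - 0.001*-427.4558 = -5.4886


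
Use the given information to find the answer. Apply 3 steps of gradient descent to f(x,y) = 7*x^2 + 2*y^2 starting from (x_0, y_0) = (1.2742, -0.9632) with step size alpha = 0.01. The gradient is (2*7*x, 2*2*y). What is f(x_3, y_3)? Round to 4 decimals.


Gradient descent on f(x,y) = 7*x^2 + 2*y^2.
Starting point: (1.2742, -0.9632), alpha = 0.01
Step 1: grad_x = 2*7*1.2742 = 17.8388, grad_y = 2*2*-0.9632 = -3.8528
  x_1 = 1.2742 - 0.01*17.8388 = 1.0958
  y_1 = -0.9632 - 0.01*-3.8528 = -0.9247
Step 2: grad_x = 2*7*1.0958 = 15.3414, grad_y = 2*2*-0.9247 = -3.6987
  x_2 = 1.0958 - 0.01*15.3414 = 0.9424
  y_2 = -0.9247 - 0.01*-3.6987 = -0.8877
Step 3: grad_x = 2*7*0.9424 = 13.1936, grad_y = 2*2*-0.8877 = -3.5507
  x_3 = 0.9424 - 0.01*13.1936 = 0.8105
  y_3 = -0.8877 - 0.01*-3.5507 = -0.8522
f(0.8105, -0.8522) = 7*0.8105^2 + 2*(-0.8522)^2 = 6.0504


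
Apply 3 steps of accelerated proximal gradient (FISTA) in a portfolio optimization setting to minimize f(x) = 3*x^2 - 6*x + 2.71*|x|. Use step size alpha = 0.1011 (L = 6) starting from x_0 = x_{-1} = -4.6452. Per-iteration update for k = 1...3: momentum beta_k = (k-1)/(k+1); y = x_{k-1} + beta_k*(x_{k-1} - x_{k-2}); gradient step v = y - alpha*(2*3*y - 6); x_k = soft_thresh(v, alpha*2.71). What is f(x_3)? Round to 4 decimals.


FISTA on f(x) = 3*x^2 - 6*x + 2.71*|x|
L = 6, alpha = 0.1011
Iteration 1: beta = 0.0, y = -4.6452 + 0.0*(-4.6452 + 4.6452) = -4.6452
  grad(y) = -33.8712, v = y - alpha*grad = -1.2208
  prox(v) = soft_thresh(-1.2208, 0.274) = -0.9468
Iteration 2: beta = 0.3333, y = -0.9468 + 0.3333*(-0.9468 + 4.6452) = 0.2859
  grad(y) = -4.2843, v = y - alpha*grad = 0.7191
  prox(v) = soft_thresh(0.7191, 0.274) = 0.4451
Iteration 3: beta = 0.5, y = 0.4451 + 0.5*(0.4451 + 0.9468) = 1.1411
  grad(y) = 0.8465, v = y - alpha*grad = 1.0555
  prox(v) = soft_thresh(1.0555, 0.274) = 0.7815
f(x_3) = 3*0.7815^2 - 6*0.7815 + 2.71*|0.7815| = -0.7389


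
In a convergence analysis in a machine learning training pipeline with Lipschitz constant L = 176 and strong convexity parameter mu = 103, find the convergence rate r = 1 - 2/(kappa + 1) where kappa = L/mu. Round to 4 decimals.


Step 1: Compute the condition number.
kappa = L/mu = 176/103 = 1.7087
Step 2: Compute the convergence rate.
r = 1 - 2/(kappa + 1) = 1 - 2*mu/(L + mu) = (L - mu)/(L + mu) = 73/279 = 0.2616


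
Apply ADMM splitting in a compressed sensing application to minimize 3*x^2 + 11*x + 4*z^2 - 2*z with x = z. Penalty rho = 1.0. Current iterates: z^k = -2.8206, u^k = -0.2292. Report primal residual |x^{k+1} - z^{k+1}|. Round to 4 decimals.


ADMM iteration with rho = 1.0, z^k = -2.8206, u^k = -0.2292
Step 1: x-update.
Minimize 3*x^2 + 11*x + (1.0/2)*(x + 2.8206 - 0.2292)^2
FOC: (2*3 + 1.0)*x = -11 + 1.0*(-2.8206 + 0.2292)
x^{k+1} = -1.9416
Step 2: z-update.
Minimize 4*z^2 - 2*z + (1.0/2)*(-1.9416 - z - 0.2292)^2
FOC: (2*4 + 1.0)*z = 2 + 1.0*(-1.9416 - 0.2292)
z^{k+1} = -0.019
Step 3: u-update.
u^{k+1} = -0.2292 - 1.9416 + 0.019 = -2.1518
Step 4: Primal residual = |-1.9416 + 0.019| = 1.9226


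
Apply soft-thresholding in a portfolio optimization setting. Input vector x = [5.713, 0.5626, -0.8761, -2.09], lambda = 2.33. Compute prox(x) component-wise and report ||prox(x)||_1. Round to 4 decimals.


Soft-thresholding with lambda = 2.33:
prox(5.713) = sign(5.713)*max(|5.713| - 2.33, 0) = 3.383
prox(0.5626) = sign(0.5626)*max(|0.5626| - 2.33, 0) = 0.0
prox(-0.8761) = sign(-0.8761)*max(|-0.8761| - 2.33, 0) = 0.0
prox(-2.09) = sign(-2.09)*max(|-2.09| - 2.33, 0) = 0.0
prox(x) = [3.383, 0.0, 0.0, 0.0]
||prox(x)||_1 = 3.383 + 0.0 + 0.0 + 0.0 = 3.383


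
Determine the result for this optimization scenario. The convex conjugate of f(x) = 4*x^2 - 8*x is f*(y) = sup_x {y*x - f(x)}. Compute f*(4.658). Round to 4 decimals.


f*(y) = sup_x {y*x - a*x^2 - b*x} = sup_x {(y-b)*x - a*x^2}
FOC: (y - b) - 2a*x = 0 => x* = (y - b)/(2a)
x* = (4.658 + 8)/(2*4) = 1.5823
f*(4.658) = (y-b)^2/(4a) = (4.658 + 8)^2/(4*4)
= 160.225/16 = 10.0141


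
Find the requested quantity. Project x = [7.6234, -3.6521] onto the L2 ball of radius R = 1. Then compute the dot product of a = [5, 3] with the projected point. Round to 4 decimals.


Step 1: Compute ||x|| (intermediates to 6 decimals).
||x|| = sqrt(7.6234^2 + (-3.6521)^2) = 8.45305
Step 2: Project.
Since ||x|| > R, scale = R/||x|| = 1/8.45305 = 0.1183, proj(x) = scale * x
proj(x) = [0.901848, -0.432043]
Step 3: Dot product.
a^T * proj(x) = 5*0.901848 + 3*(-0.432043) = 3.2131


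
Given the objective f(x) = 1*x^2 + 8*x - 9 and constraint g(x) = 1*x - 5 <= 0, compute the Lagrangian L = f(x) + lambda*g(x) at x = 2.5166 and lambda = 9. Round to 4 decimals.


Step 1: Evaluate f(x).
f(2.5166) = 1*2.5166^2 + 8*2.5166 - 9 = 17.4661
Step 2: Evaluate g(x).
g(2.5166) = 1*2.5166 - 5 = -2.4834
Step 3: Compute Lagrangian.
L = 17.4661 + 9*-2.4834 = -4.8845


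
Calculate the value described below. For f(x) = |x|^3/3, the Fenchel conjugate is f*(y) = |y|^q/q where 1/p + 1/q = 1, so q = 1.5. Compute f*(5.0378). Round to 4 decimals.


The conjugate exponent q satisfies 1/p + 1/q = 1.
p = 3, so q = 3/(3 - 1) = 1.5
|y|^q = 5.0378^1.5 = 11.3074
f*(5.0378) = 11.3074 / 1.5 = 7.5382


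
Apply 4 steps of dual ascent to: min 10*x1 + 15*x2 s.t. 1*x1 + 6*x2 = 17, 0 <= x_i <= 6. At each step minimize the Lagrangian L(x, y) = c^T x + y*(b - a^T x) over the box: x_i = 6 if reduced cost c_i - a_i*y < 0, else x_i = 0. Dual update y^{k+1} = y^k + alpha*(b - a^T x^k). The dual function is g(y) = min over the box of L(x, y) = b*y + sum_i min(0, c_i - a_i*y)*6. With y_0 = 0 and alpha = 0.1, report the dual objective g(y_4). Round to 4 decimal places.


Dual ascent for LP: min 10*x1 + 15*x2, 1*x1 + 6*x2 = 17, 0 <= x_i <= 6
Step 1: y^k = 0.0, reduced costs: (10.0, 15.0)
  x^k = (0.0, 0.0), subgradient = b - a^T x = 17.0
  y^{k+1} = 0.0 + 0.1*17.0 = 1.7
Step 2: y^k = 1.7, reduced costs: (8.3, 4.8)
  x^k = (0.0, 0.0), subgradient = b - a^T x = 17.0
  y^{k+1} = 1.7 + 0.1*17.0 = 3.4
Step 3: y^k = 3.4, reduced costs: (6.6, -5.4)
  x^k = (0.0, 6.0), subgradient = b - a^T x = -19.0
  y^{k+1} = 3.4 + 0.1*-19.0 = 1.5
Step 4: y^k = 1.5, reduced costs: (8.5, 6.0)
  x^k = (0.0, 0.0), subgradient = b - a^T x = 17.0
  y^{k+1} = 1.5 + 0.1*17.0 = 3.2
Dual objective at y_4 = 3.2: reduced costs (6.8, -4.2), box minimizer x = (0.0, 6.0)
g(y_4) = b*y + (c1 - a1*y)*x1 + (c2 - a2*y)*x2 = 17*3.2 + 6.8*0.0 + (-4.2)*6.0 = 54.4 + 0.0 - 25.2 = 29.2


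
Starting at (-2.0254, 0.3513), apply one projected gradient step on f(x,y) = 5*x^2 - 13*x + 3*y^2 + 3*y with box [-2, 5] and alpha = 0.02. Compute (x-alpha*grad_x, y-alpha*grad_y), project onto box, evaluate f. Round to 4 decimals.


Step 1: Compute gradient at (-2.0254, 0.3513).
grad_x = 2*5*-2.0254 - 13 = -33.254
grad_y = 2*3*0.3513 + 3 = 5.1078
Step 2: Gradient step.
x_raw = -2.0254 - 0.02*-33.254 = -1.3603
y_raw = 0.3513 - 0.02*5.1078 = 0.2491
Step 3: Project onto [-2, 5].
x_proj = clip(-1.3603) = -1.3603
y_proj = clip(0.2491) = 0.2491
Step 4: Evaluate f.
f(-1.3603, 0.2491) = 27.8702


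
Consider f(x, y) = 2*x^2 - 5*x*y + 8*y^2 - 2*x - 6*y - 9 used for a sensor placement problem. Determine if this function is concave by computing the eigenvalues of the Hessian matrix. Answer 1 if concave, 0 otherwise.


The Hessian of f(x,y) = 2*x^2 - 5*x*y + 8*y^2 - 2*x - 6*y - 9 is:
H = [[4, -5], [-5, 16]]
Trace = 4 + 16 = 20
Determinant = 4*16 - (-5)^2 = 39
Discriminant = (20)^2 - 4*39 = 244.0
Eigenvalues: lambda_1 = 2.1898, lambda_2 = 17.8102
The function is not concave.

0


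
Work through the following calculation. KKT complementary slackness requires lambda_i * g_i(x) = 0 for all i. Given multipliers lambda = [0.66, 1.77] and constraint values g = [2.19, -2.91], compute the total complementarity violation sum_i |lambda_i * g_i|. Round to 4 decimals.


KKT complementary slackness check:
lambda_1 * g_1 = 0.66 * 2.19 = 1.4454
lambda_2 * g_2 = 1.77 * -2.91 = -5.1507
Total violation = 1.4454 + 5.1507 = 6.5961


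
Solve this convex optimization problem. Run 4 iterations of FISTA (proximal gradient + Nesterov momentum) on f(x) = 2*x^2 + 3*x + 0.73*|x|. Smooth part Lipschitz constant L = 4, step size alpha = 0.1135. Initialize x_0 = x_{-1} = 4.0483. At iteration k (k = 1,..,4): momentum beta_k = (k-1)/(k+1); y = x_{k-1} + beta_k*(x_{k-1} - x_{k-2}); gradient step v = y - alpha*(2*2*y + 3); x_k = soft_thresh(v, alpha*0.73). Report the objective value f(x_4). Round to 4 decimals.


FISTA on f(x) = 2*x^2 + 3*x + 0.73*|x|
L = 4, alpha = 0.1135
Iteration 1: beta = 0.0, y = 4.0483 + 0.0*(4.0483 - 4.0483) = 4.0483
  grad(y) = 19.1932, v = y - alpha*grad = 1.8699
  prox(v) = soft_thresh(1.8699, 0.0829) = 1.787
Iteration 2: beta = 0.3333, y = 1.787 + 0.3333*(1.787 - 4.0483) = 1.0333
  grad(y) = 7.133, v = y - alpha*grad = 0.2237
  prox(v) = soft_thresh(0.2237, 0.0829) = 0.1408
Iteration 3: beta = 0.5, y = 0.1408 + 0.5*(0.1408 - 1.787) = -0.6823
  grad(y) = 0.2708, v = y - alpha*grad = -0.713
  prox(v) = soft_thresh(-0.713, 0.0829) = -0.6302
Iteration 4: beta = 0.6, y = -0.6302 + 0.6*(-0.6302 - 0.1408) = -1.0928
  grad(y) = -1.3711, v = y - alpha*grad = -0.9372
  prox(v) = soft_thresh(-0.9372, 0.0829) = -0.8543
f(x_4) = 2*(-0.8543)^2 + 3*(-0.8543) + 0.73*|-0.8543| = -0.4796


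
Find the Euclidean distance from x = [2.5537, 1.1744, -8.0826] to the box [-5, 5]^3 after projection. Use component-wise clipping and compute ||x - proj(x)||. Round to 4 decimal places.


Project each component onto [-5, 5].
clip(2.5537) = 2.5537, clip(1.1744) = 1.1744, clip(-8.0826) = -5.0
Projection = [2.5537, 1.1744, -5.0]
Squared diffs: [0.0, 0.0, 9.5024]
Distance = sqrt(9.5024) = 3.0826


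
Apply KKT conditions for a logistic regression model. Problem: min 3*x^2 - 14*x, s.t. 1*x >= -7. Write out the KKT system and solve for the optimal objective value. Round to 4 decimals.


Step 1: Try lambda = 0 (constraint inactive).
Stationarity: 2*3*x - 14 = 0
x* = 14/(2*3) = 7/3 = 2.3333 (rounded; the exact value 7/3 is used below)
Check constraint: 1*2.3333 = 2.3333 >= -7 -- satisfied.
Step 2: Compute optimal value.
f(x*) = 3*(7/3)^2 - 14*(7/3) = -16.3333


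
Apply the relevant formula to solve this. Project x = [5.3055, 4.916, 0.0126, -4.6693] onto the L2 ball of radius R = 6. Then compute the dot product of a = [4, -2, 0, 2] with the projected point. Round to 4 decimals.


Step 1: Compute ||x|| (intermediates to 6 decimals).
||x|| = sqrt(5.3055^2 + 4.916^2 + 0.0126^2 + (-4.6693)^2) = 8.609176
Step 2: Project.
Since ||x|| > R, scale = R/||x|| = 6/8.609176 = 0.696931, proj(x) = scale * x
proj(x) = [3.697567, 3.426113, 0.008781, -3.25418]
Step 3: Dot product.
a^T * proj(x) = 4*3.697567 - 2*3.426113 + 0*0.008781 + 2*(-3.25418) = 1.4297


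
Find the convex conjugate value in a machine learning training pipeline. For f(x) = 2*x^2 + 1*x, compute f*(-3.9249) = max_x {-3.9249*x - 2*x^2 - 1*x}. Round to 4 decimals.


f*(y) = sup_x {y*x - a*x^2 - b*x} = sup_x {(y-b)*x - a*x^2}
FOC: (y - b) - 2a*x = 0 => x* = (y - b)/(2a)
x* = (-3.9249 - 1)/(2*2) = -1.2312
f*(-3.9249) = (y-b)^2/(4a) = (-3.9249 - 1)^2/(4*2)
= 24.2546/8 = 3.0318


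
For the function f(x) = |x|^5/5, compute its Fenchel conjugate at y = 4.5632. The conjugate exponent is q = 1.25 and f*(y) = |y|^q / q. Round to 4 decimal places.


The conjugate exponent q satisfies 1/p + 1/q = 1.
p = 5, so q = 5/(5 - 1) = 1.25
|y|^q = 4.5632^1.25 = 6.6694
f*(4.5632) = 6.6694 / 1.25 = 5.3355


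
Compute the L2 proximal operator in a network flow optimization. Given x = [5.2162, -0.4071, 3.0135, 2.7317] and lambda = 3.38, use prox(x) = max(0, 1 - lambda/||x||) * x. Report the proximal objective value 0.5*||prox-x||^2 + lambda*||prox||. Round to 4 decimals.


Step 1: Compute ||x||.
||x|| = 6.6271
Step 2: Compute scaling factor.
scale = max(0, 1 - 3.38/6.6271) = 0.49
Step 3: prox(x) = [2.5558, -0.1995, 1.4765, 1.3384]
||prox(x)|| = 3.2471
Step 4: Proximal objective.
0.5*||prox-x||^2 = 5.7122
lambda*||prox|| = 10.9752
Total = 16.6872


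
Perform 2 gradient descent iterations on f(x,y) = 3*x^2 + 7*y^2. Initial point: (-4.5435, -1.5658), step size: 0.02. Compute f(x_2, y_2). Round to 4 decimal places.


Gradient descent on f(x,y) = 3*x^2 + 7*y^2.
Starting point: (-4.5435, -1.5658), alpha = 0.02
Step 1: grad_x = 2*3*-4.5435 = -27.261, grad_y = 2*7*-1.5658 = -21.9212
  x_1 = -4.5435 - 0.02*-27.261 = -3.9983
  y_1 = -1.5658 - 0.02*-21.9212 = -1.1274
Step 2: grad_x = 2*3*-3.9983 = -23.9897, grad_y = 2*7*-1.1274 = -15.7833
  x_2 = -3.9983 - 0.02*-23.9897 = -3.5185
  y_2 = -1.1274 - 0.02*-15.7833 = -0.8117
f(-3.5185, -0.8117) = 3*(-3.5185)^2 + 7*(-0.8117)^2 = 41.7514


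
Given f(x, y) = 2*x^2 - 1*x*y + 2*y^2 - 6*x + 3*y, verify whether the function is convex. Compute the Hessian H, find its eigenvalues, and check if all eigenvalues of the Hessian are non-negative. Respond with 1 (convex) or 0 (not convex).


The Hessian of f(x,y) = 2*x^2 - 1*x*y + 2*y^2 - 6*x + 3*y is:
H = [[4, -1], [-1, 4]]
Trace = 4 + 4 = 8
Determinant = 4*4 - (-1)^2 = 15
Discriminant = (8)^2 - 4*15 = 4.0
Eigenvalues: lambda_1 = 3.0, lambda_2 = 5.0
The function is convex.

1


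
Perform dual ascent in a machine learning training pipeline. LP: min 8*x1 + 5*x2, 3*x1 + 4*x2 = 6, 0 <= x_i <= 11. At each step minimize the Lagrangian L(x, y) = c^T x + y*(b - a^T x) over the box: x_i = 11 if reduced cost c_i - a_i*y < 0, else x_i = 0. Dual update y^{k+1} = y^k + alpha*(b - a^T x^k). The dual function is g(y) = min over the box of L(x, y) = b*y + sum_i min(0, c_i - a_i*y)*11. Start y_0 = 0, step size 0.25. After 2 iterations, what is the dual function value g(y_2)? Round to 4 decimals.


Dual ascent for LP: min 8*x1 + 5*x2, 3*x1 + 4*x2 = 6, 0 <= x_i <= 11
Step 1: y^k = 0.0, reduced costs: (8.0, 5.0)
  x^k = (0.0, 0.0), subgradient = b - a^T x = 6.0
  y^{k+1} = 0.0 + 0.25*6.0 = 1.5
Step 2: y^k = 1.5, reduced costs: (3.5, -1.0)
  x^k = (0.0, 11.0), subgradient = b - a^T x = -38.0
  y^{k+1} = 1.5 + 0.25*-38.0 = -8.0
Dual objective at y_2 = -8.0: reduced costs (32.0, 37.0), box minimizer x = (0.0, 0.0)
g(y_2) = b*y + (c1 - a1*y)*x1 + (c2 - a2*y)*x2 = 6*(-8.0) + 32.0*0.0 + 37.0*0.0 = -48.0 + 0.0 + 0.0 = -48.0


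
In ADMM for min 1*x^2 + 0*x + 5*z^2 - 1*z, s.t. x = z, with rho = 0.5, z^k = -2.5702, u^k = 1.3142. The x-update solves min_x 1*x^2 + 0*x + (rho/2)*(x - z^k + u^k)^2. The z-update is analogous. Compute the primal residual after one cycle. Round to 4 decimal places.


ADMM iteration with rho = 0.5, z^k = -2.5702, u^k = 1.3142
Step 1: x-update.
Minimize 1*x^2 + 0*x + (0.5/2)*(x + 2.5702 + 1.3142)^2
FOC: (2*1 + 0.5)*x = 0 + 0.5*(-2.5702 - 1.3142)
x^{k+1} = -0.7769
Step 2: z-update.
Minimize 5*z^2 - 1*z + (0.5/2)*(-0.7769 - z + 1.3142)^2
FOC: (2*5 + 0.5)*z = 1 + 0.5*(-0.7769 + 1.3142)
z^{k+1} = 0.1208
Step 3: u-update.
u^{k+1} = 1.3142 - 0.7769 - 0.1208 = 0.4165
Step 4: Primal residual = |-0.7769 - 0.1208| = 0.8977


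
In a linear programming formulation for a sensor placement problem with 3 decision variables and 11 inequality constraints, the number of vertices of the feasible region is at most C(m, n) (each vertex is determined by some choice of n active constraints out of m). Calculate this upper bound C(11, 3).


Each vertex corresponds to some choice of n active constraints out of m, so the number of vertices is at most C(m, n) = m! / (n!(m-n)!).
m = 11, n = 3
Numerator: 11 * 10 * 9
Denominator: 3! = 6
C(11, 3) = 165


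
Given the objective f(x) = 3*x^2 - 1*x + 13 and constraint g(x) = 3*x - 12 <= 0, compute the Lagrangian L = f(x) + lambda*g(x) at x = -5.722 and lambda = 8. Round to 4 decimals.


Step 1: Evaluate f(x).
f(-5.722) = 3*(-5.722)^2 - 1*(-5.722) + 13 = 116.9459
Step 2: Evaluate g(x).
g(-5.722) = 3*-5.722 - 12 = -29.166
Step 3: Compute Lagrangian.
L = 116.9459 + 8*-29.166 = -116.3821


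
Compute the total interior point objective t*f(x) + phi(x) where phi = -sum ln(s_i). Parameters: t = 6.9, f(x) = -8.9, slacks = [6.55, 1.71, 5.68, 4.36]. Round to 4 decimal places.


Step 1: Compute log-barrier.
ln values: [1.8795, 0.5365, 1.737, 1.4725]
phi = -(1.8795 + 0.5365 + 1.737 + 1.4725) = -5.6254
Step 2: Compute augmented objective.
t*f(x) = 6.9*-8.9 = -61.41
Total = -61.41 - 5.6254 = -67.0354


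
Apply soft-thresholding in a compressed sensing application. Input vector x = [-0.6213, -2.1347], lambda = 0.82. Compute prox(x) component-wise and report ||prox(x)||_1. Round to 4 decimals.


Soft-thresholding with lambda = 0.82:
prox(-0.6213) = sign(-0.6213)*max(|-0.6213| - 0.82, 0) = 0.0
prox(-2.1347) = sign(-2.1347)*max(|-2.1347| - 0.82, 0) = -1.3147
prox(x) = [0.0, -1.3147]
||prox(x)||_1 = 0.0 + 1.3147 = 1.3147


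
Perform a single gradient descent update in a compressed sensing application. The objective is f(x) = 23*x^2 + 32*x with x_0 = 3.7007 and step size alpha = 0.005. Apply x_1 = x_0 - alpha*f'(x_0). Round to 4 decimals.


We compute the gradient at x_0 and apply the update.
f'(x) = 46*x + 32
f'(3.7007) = 46*3.7007 + 32 = 202.2322
x_1 = 3.7007 - 0.005*202.2322 = 2.6895


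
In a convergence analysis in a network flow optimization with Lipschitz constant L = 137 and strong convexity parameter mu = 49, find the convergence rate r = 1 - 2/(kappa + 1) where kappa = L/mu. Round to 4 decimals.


Step 1: Compute the condition number.
kappa = L/mu = 137/49 = 2.7959
Step 2: Compute the convergence rate.
r = 1 - 2/(kappa + 1) = 1 - 2*mu/(L + mu) = (L - mu)/(L + mu) = 88/186 = 0.4731


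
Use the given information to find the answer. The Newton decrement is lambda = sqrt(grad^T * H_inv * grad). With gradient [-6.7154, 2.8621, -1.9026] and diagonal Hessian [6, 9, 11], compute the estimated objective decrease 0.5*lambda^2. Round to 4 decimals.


Step 1: H is diagonal, so H^(-1) * g = [-1.1192, 0.318, -0.173].
Step 2: g^T H^(-1) g = sum_i g_i^2 / H_ii
  = (-6.7154)^2/6 + (2.8621)^2/9 + (-1.9026)^2/11
  = 7.5161 + 0.9102 + 0.3291 = 8.7554
Step 3: Objective decrease = 0.5 * g^T H^(-1) g = 4.3777


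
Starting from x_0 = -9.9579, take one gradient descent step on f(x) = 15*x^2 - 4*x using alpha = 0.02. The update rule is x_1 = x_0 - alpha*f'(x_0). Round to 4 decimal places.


We compute the gradient at x_0 and apply the update.
f'(x) = 30*x - 4
f'(-9.9579) = 30*-9.9579 - 4 = -302.737
x_1 = -9.9579 - 0.02*-302.737 = -3.9032


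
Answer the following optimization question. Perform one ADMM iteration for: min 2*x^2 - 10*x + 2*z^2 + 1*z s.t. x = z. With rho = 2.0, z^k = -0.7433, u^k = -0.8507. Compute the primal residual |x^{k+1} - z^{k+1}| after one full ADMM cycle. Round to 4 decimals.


ADMM iteration with rho = 2.0, z^k = -0.7433, u^k = -0.8507
Step 1: x-update.
Minimize 2*x^2 - 10*x + (2.0/2)*(x + 0.7433 - 0.8507)^2
FOC: (2*2 + 2.0)*x = 10 + 2.0*(-0.7433 + 0.8507)
x^{k+1} = 1.7025
Step 2: z-update.
Minimize 2*z^2 + 1*z + (2.0/2)*(1.7025 - z - 0.8507)^2
FOC: (2*2 + 2.0)*z = -1 + 2.0*(1.7025 - 0.8507)
z^{k+1} = 0.1173
Step 3: u-update.
u^{k+1} = -0.8507 + 1.7025 - 0.1173 = 0.7345
Step 4: Primal residual = |1.7025 - 0.1173| = 1.5852


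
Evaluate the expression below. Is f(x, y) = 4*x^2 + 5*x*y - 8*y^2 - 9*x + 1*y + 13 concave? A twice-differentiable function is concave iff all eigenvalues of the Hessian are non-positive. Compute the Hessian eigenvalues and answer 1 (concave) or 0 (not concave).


The Hessian of f(x,y) = 4*x^2 + 5*x*y - 8*y^2 - 9*x + 1*y + 13 is:
H = [[8, 5], [5, -16]]
Trace = 8 - 16 = -8
Determinant = 8*-16 - (5)^2 = -153
Discriminant = (-8)^2 - 4*-153 = 676.0
Eigenvalues: lambda_1 = -17.0, lambda_2 = 9.0
The function is not concave.

0


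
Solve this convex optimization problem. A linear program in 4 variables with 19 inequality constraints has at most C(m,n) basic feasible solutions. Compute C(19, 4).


Each vertex corresponds to some choice of n active constraints out of m, so the number of vertices is at most C(m, n) = m! / (n!(m-n)!).
m = 19, n = 4
Numerator: 19 * 18 * 17 * 16
Denominator: 4! = 24
C(19, 4) = 3876


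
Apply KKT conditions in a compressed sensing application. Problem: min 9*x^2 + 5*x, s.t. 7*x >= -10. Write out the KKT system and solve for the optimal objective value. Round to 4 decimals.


Step 1: Try lambda = 0 (constraint inactive).
Stationarity: 2*9*x + 5 = 0
x* = -5/(2*9) = -5/18 = -0.2778 (rounded; the exact value -5/18 is used below)
Check constraint: 7*-0.2778 = -1.9446 >= -10 -- satisfied.
Step 2: Compute optimal value.
f(x*) = 9*(-5/18)^2 + 5*(-5/18) = -0.6944


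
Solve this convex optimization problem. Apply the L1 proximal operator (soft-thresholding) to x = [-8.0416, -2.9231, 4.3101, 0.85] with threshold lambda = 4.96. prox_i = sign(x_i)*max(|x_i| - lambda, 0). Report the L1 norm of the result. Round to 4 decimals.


Soft-thresholding with lambda = 4.96:
prox(-8.0416) = sign(-8.0416)*max(|-8.0416| - 4.96, 0) = -3.0816
prox(-2.9231) = sign(-2.9231)*max(|-2.9231| - 4.96, 0) = 0.0
prox(4.3101) = sign(4.3101)*max(|4.3101| - 4.96, 0) = 0.0
prox(0.85) = sign(0.85)*max(|0.85| - 4.96, 0) = 0.0
prox(x) = [-3.0816, 0.0, 0.0, 0.0]
||prox(x)||_1 = 3.0816 + 0.0 + 0.0 + 0.0 = 3.0816


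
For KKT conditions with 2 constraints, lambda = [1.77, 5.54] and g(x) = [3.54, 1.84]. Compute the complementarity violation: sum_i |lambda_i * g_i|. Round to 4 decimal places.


KKT complementary slackness check:
lambda_1 * g_1 = 1.77 * 3.54 = 6.2658
lambda_2 * g_2 = 5.54 * 1.84 = 10.1936
Total violation = 6.2658 + 10.1936 = 16.4594


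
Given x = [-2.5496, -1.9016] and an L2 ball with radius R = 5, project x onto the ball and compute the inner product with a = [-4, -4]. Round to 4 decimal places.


Step 1: Compute ||x|| (intermediates to 6 decimals).
||x|| = sqrt((-2.5496)^2 + (-1.9016)^2) = 3.180651
Step 2: Project.
Since ||x|| <= R, proj = x (no scaling needed).
proj(x) = [-2.5496, -1.9016]
Step 3: Dot product.
a^T * proj(x) = -4*(-2.5496) - 4*(-1.9016) = 17.8048


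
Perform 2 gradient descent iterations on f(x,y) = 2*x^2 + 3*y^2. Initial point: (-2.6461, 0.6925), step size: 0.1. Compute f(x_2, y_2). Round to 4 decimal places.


Gradient descent on f(x,y) = 2*x^2 + 3*y^2.
Starting point: (-2.6461, 0.6925), alpha = 0.1
Step 1: grad_x = 2*2*-2.6461 = -10.5844, grad_y = 2*3*0.6925 = 4.155
  x_1 = -2.6461 - 0.1*-10.5844 = -1.5877
  y_1 = 0.6925 - 0.1*4.155 = 0.277
Step 2: grad_x = 2*2*-1.5877 = -6.3506, grad_y = 2*3*0.277 = 1.662
  x_2 = -1.5877 - 0.1*-6.3506 = -0.9526
  y_2 = 0.277 - 0.1*1.662 = 0.1108
f(-0.9526, 0.1108) = 2*(-0.9526)^2 + 3*0.1108^2 = 1.8517


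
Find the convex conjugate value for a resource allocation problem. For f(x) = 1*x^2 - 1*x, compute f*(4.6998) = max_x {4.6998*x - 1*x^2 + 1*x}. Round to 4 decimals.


f*(y) = sup_x {y*x - a*x^2 - b*x} = sup_x {(y-b)*x - a*x^2}
FOC: (y - b) - 2a*x = 0 => x* = (y - b)/(2a)
x* = (4.6998 + 1)/(2*1) = 2.8499
f*(4.6998) = (y-b)^2/(4a) = (4.6998 + 1)^2/(4*1)
= 32.4877/4 = 8.1219


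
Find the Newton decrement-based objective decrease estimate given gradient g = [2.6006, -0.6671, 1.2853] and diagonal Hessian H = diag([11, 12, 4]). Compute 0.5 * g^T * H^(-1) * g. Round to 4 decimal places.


Step 1: H is diagonal, so H^(-1) * g = [0.2364, -0.0556, 0.3213].
Step 2: g^T H^(-1) g = sum_i g_i^2 / H_ii
  = (2.6006)^2/11 + (-0.6671)^2/12 + (1.2853)^2/4
  = 0.6148 + 0.0371 + 0.413 = 1.0649
Step 3: Objective decrease = 0.5 * g^T H^(-1) g = 0.5325


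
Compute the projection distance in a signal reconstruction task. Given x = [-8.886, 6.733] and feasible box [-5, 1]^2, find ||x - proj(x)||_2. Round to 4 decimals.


Project each component onto [-5, 1].
clip(-8.886) = -5.0, clip(6.733) = 1.0
Projection = [-5.0, 1.0]
Squared diffs: [15.101, 32.8673]
Distance = sqrt(47.9683) = 6.9259


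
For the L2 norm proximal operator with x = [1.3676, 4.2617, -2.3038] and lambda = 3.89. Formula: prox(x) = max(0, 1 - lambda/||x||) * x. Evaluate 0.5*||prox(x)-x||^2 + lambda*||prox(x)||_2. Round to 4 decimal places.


Step 1: Compute ||x||.
||x|| = 5.0339
Step 2: Compute scaling factor.
scale = max(0, 1 - 3.89/5.0339) = 0.2272
Step 3: prox(x) = [0.3108, 0.9684, -0.5235]
||prox(x)|| = 1.1439
Step 4: Proximal objective.
0.5*||prox-x||^2 = 7.5661
lambda*||prox|| = 4.4498
Total = 12.0157


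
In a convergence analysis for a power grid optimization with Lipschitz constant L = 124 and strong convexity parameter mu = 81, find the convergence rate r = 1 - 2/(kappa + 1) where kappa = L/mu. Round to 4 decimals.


Step 1: Compute the condition number.
kappa = L/mu = 124/81 = 1.5309
Step 2: Compute the convergence rate.
r = 1 - 2/(kappa + 1) = 1 - 2*mu/(L + mu) = (L - mu)/(L + mu) = 43/205 = 0.2098


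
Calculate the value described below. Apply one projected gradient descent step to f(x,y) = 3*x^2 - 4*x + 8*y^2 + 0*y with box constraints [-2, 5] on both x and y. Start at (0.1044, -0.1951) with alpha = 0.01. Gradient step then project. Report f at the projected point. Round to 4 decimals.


Step 1: Compute gradient at (0.1044, -0.1951).
grad_x = 2*3*0.1044 - 4 = -3.3736
grad_y = 2*8*-0.1951 + 0 = -3.1216
Step 2: Gradient step.
x_raw = 0.1044 - 0.01*-3.3736 = 0.1381
y_raw = -0.1951 - 0.01*-3.1216 = -0.1639
Step 3: Project onto [-2, 5].
x_proj = clip(0.1381) = 0.1381
y_proj = clip(-0.1639) = -0.1639
Step 4: Evaluate f.
f(0.1381, -0.1639) = -0.2804


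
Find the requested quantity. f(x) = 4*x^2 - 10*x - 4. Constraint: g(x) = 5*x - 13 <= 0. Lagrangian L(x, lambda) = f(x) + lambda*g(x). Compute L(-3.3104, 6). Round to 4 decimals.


Step 1: Evaluate f(x).
f(-3.3104) = 4*(-3.3104)^2 - 10*(-3.3104) - 4 = 72.939
Step 2: Evaluate g(x).
g(-3.3104) = 5*-3.3104 - 13 = -29.552
Step 3: Compute Lagrangian.
L = 72.939 + 6*-29.552 = -104.373
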